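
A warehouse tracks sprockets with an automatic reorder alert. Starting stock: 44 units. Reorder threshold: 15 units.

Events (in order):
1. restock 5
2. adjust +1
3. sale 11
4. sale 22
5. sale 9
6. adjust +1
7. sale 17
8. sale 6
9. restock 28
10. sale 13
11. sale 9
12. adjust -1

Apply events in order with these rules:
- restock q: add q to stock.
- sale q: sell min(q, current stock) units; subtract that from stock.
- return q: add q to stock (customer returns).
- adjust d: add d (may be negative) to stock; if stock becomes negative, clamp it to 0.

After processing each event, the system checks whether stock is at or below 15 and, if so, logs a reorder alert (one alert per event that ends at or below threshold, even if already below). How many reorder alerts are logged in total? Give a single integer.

Answer: 7

Derivation:
Processing events:
Start: stock = 44
  Event 1 (restock 5): 44 + 5 = 49
  Event 2 (adjust +1): 49 + 1 = 50
  Event 3 (sale 11): sell min(11,50)=11. stock: 50 - 11 = 39. total_sold = 11
  Event 4 (sale 22): sell min(22,39)=22. stock: 39 - 22 = 17. total_sold = 33
  Event 5 (sale 9): sell min(9,17)=9. stock: 17 - 9 = 8. total_sold = 42
  Event 6 (adjust +1): 8 + 1 = 9
  Event 7 (sale 17): sell min(17,9)=9. stock: 9 - 9 = 0. total_sold = 51
  Event 8 (sale 6): sell min(6,0)=0. stock: 0 - 0 = 0. total_sold = 51
  Event 9 (restock 28): 0 + 28 = 28
  Event 10 (sale 13): sell min(13,28)=13. stock: 28 - 13 = 15. total_sold = 64
  Event 11 (sale 9): sell min(9,15)=9. stock: 15 - 9 = 6. total_sold = 73
  Event 12 (adjust -1): 6 + -1 = 5
Final: stock = 5, total_sold = 73

Checking against threshold 15:
  After event 1: stock=49 > 15
  After event 2: stock=50 > 15
  After event 3: stock=39 > 15
  After event 4: stock=17 > 15
  After event 5: stock=8 <= 15 -> ALERT
  After event 6: stock=9 <= 15 -> ALERT
  After event 7: stock=0 <= 15 -> ALERT
  After event 8: stock=0 <= 15 -> ALERT
  After event 9: stock=28 > 15
  After event 10: stock=15 <= 15 -> ALERT
  After event 11: stock=6 <= 15 -> ALERT
  After event 12: stock=5 <= 15 -> ALERT
Alert events: [5, 6, 7, 8, 10, 11, 12]. Count = 7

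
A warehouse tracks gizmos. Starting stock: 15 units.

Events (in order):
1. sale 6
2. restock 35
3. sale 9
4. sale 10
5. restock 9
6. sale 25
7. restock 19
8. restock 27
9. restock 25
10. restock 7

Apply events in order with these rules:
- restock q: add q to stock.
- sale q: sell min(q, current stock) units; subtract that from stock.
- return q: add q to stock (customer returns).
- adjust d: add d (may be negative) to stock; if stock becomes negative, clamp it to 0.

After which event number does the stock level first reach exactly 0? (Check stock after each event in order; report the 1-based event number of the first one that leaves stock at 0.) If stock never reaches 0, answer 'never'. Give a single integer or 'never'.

Processing events:
Start: stock = 15
  Event 1 (sale 6): sell min(6,15)=6. stock: 15 - 6 = 9. total_sold = 6
  Event 2 (restock 35): 9 + 35 = 44
  Event 3 (sale 9): sell min(9,44)=9. stock: 44 - 9 = 35. total_sold = 15
  Event 4 (sale 10): sell min(10,35)=10. stock: 35 - 10 = 25. total_sold = 25
  Event 5 (restock 9): 25 + 9 = 34
  Event 6 (sale 25): sell min(25,34)=25. stock: 34 - 25 = 9. total_sold = 50
  Event 7 (restock 19): 9 + 19 = 28
  Event 8 (restock 27): 28 + 27 = 55
  Event 9 (restock 25): 55 + 25 = 80
  Event 10 (restock 7): 80 + 7 = 87
Final: stock = 87, total_sold = 50

Stock never reaches 0.

Answer: never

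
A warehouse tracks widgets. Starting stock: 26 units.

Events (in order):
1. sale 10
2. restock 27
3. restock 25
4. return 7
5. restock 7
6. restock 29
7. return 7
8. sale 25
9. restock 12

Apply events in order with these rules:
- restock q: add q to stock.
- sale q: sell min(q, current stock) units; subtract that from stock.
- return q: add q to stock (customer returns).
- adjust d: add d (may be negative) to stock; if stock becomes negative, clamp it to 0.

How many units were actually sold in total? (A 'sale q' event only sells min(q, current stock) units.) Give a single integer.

Processing events:
Start: stock = 26
  Event 1 (sale 10): sell min(10,26)=10. stock: 26 - 10 = 16. total_sold = 10
  Event 2 (restock 27): 16 + 27 = 43
  Event 3 (restock 25): 43 + 25 = 68
  Event 4 (return 7): 68 + 7 = 75
  Event 5 (restock 7): 75 + 7 = 82
  Event 6 (restock 29): 82 + 29 = 111
  Event 7 (return 7): 111 + 7 = 118
  Event 8 (sale 25): sell min(25,118)=25. stock: 118 - 25 = 93. total_sold = 35
  Event 9 (restock 12): 93 + 12 = 105
Final: stock = 105, total_sold = 35

Answer: 35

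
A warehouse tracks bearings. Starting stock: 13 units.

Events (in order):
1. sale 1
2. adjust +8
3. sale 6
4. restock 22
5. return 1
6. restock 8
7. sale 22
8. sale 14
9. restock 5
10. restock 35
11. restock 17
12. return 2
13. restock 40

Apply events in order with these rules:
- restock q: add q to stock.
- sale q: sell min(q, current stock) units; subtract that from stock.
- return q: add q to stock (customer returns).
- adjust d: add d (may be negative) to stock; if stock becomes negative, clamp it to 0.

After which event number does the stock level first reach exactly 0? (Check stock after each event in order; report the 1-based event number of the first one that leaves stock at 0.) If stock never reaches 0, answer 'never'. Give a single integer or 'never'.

Answer: never

Derivation:
Processing events:
Start: stock = 13
  Event 1 (sale 1): sell min(1,13)=1. stock: 13 - 1 = 12. total_sold = 1
  Event 2 (adjust +8): 12 + 8 = 20
  Event 3 (sale 6): sell min(6,20)=6. stock: 20 - 6 = 14. total_sold = 7
  Event 4 (restock 22): 14 + 22 = 36
  Event 5 (return 1): 36 + 1 = 37
  Event 6 (restock 8): 37 + 8 = 45
  Event 7 (sale 22): sell min(22,45)=22. stock: 45 - 22 = 23. total_sold = 29
  Event 8 (sale 14): sell min(14,23)=14. stock: 23 - 14 = 9. total_sold = 43
  Event 9 (restock 5): 9 + 5 = 14
  Event 10 (restock 35): 14 + 35 = 49
  Event 11 (restock 17): 49 + 17 = 66
  Event 12 (return 2): 66 + 2 = 68
  Event 13 (restock 40): 68 + 40 = 108
Final: stock = 108, total_sold = 43

Stock never reaches 0.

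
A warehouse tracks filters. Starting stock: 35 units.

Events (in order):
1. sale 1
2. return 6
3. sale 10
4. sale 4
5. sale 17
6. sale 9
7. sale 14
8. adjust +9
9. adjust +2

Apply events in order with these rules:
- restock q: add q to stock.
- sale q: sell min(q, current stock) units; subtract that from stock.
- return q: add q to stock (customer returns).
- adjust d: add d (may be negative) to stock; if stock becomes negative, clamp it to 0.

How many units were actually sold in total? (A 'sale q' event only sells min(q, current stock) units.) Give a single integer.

Answer: 41

Derivation:
Processing events:
Start: stock = 35
  Event 1 (sale 1): sell min(1,35)=1. stock: 35 - 1 = 34. total_sold = 1
  Event 2 (return 6): 34 + 6 = 40
  Event 3 (sale 10): sell min(10,40)=10. stock: 40 - 10 = 30. total_sold = 11
  Event 4 (sale 4): sell min(4,30)=4. stock: 30 - 4 = 26. total_sold = 15
  Event 5 (sale 17): sell min(17,26)=17. stock: 26 - 17 = 9. total_sold = 32
  Event 6 (sale 9): sell min(9,9)=9. stock: 9 - 9 = 0. total_sold = 41
  Event 7 (sale 14): sell min(14,0)=0. stock: 0 - 0 = 0. total_sold = 41
  Event 8 (adjust +9): 0 + 9 = 9
  Event 9 (adjust +2): 9 + 2 = 11
Final: stock = 11, total_sold = 41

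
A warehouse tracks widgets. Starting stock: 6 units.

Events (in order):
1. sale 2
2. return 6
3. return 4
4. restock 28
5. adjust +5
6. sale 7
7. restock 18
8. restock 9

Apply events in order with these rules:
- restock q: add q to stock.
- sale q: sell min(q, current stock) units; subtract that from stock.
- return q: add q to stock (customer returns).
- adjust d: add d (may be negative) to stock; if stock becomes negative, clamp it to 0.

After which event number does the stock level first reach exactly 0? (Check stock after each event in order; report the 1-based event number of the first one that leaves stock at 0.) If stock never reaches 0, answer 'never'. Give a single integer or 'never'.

Processing events:
Start: stock = 6
  Event 1 (sale 2): sell min(2,6)=2. stock: 6 - 2 = 4. total_sold = 2
  Event 2 (return 6): 4 + 6 = 10
  Event 3 (return 4): 10 + 4 = 14
  Event 4 (restock 28): 14 + 28 = 42
  Event 5 (adjust +5): 42 + 5 = 47
  Event 6 (sale 7): sell min(7,47)=7. stock: 47 - 7 = 40. total_sold = 9
  Event 7 (restock 18): 40 + 18 = 58
  Event 8 (restock 9): 58 + 9 = 67
Final: stock = 67, total_sold = 9

Stock never reaches 0.

Answer: never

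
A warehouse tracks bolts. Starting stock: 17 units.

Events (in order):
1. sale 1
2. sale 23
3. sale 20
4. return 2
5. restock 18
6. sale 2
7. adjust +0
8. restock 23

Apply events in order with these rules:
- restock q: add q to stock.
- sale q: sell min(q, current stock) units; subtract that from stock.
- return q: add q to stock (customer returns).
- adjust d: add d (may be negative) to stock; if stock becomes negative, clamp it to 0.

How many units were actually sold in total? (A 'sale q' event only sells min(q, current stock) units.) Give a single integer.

Answer: 19

Derivation:
Processing events:
Start: stock = 17
  Event 1 (sale 1): sell min(1,17)=1. stock: 17 - 1 = 16. total_sold = 1
  Event 2 (sale 23): sell min(23,16)=16. stock: 16 - 16 = 0. total_sold = 17
  Event 3 (sale 20): sell min(20,0)=0. stock: 0 - 0 = 0. total_sold = 17
  Event 4 (return 2): 0 + 2 = 2
  Event 5 (restock 18): 2 + 18 = 20
  Event 6 (sale 2): sell min(2,20)=2. stock: 20 - 2 = 18. total_sold = 19
  Event 7 (adjust +0): 18 + 0 = 18
  Event 8 (restock 23): 18 + 23 = 41
Final: stock = 41, total_sold = 19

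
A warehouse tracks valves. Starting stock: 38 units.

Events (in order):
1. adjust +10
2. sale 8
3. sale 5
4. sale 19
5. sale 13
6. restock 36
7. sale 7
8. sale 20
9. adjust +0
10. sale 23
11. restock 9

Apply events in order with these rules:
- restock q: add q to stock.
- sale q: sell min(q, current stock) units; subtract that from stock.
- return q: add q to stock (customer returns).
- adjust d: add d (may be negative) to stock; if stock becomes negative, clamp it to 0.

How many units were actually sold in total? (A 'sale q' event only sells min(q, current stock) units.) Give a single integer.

Answer: 84

Derivation:
Processing events:
Start: stock = 38
  Event 1 (adjust +10): 38 + 10 = 48
  Event 2 (sale 8): sell min(8,48)=8. stock: 48 - 8 = 40. total_sold = 8
  Event 3 (sale 5): sell min(5,40)=5. stock: 40 - 5 = 35. total_sold = 13
  Event 4 (sale 19): sell min(19,35)=19. stock: 35 - 19 = 16. total_sold = 32
  Event 5 (sale 13): sell min(13,16)=13. stock: 16 - 13 = 3. total_sold = 45
  Event 6 (restock 36): 3 + 36 = 39
  Event 7 (sale 7): sell min(7,39)=7. stock: 39 - 7 = 32. total_sold = 52
  Event 8 (sale 20): sell min(20,32)=20. stock: 32 - 20 = 12. total_sold = 72
  Event 9 (adjust +0): 12 + 0 = 12
  Event 10 (sale 23): sell min(23,12)=12. stock: 12 - 12 = 0. total_sold = 84
  Event 11 (restock 9): 0 + 9 = 9
Final: stock = 9, total_sold = 84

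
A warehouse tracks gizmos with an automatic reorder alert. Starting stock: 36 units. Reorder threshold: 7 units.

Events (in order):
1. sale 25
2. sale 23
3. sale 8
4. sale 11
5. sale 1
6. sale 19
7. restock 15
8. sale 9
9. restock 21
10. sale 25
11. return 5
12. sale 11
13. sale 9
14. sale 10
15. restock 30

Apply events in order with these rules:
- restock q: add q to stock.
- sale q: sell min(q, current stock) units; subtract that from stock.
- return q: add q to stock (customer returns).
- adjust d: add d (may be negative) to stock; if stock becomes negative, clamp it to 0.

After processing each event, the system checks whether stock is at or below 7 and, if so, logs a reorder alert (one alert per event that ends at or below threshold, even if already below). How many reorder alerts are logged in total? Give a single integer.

Answer: 11

Derivation:
Processing events:
Start: stock = 36
  Event 1 (sale 25): sell min(25,36)=25. stock: 36 - 25 = 11. total_sold = 25
  Event 2 (sale 23): sell min(23,11)=11. stock: 11 - 11 = 0. total_sold = 36
  Event 3 (sale 8): sell min(8,0)=0. stock: 0 - 0 = 0. total_sold = 36
  Event 4 (sale 11): sell min(11,0)=0. stock: 0 - 0 = 0. total_sold = 36
  Event 5 (sale 1): sell min(1,0)=0. stock: 0 - 0 = 0. total_sold = 36
  Event 6 (sale 19): sell min(19,0)=0. stock: 0 - 0 = 0. total_sold = 36
  Event 7 (restock 15): 0 + 15 = 15
  Event 8 (sale 9): sell min(9,15)=9. stock: 15 - 9 = 6. total_sold = 45
  Event 9 (restock 21): 6 + 21 = 27
  Event 10 (sale 25): sell min(25,27)=25. stock: 27 - 25 = 2. total_sold = 70
  Event 11 (return 5): 2 + 5 = 7
  Event 12 (sale 11): sell min(11,7)=7. stock: 7 - 7 = 0. total_sold = 77
  Event 13 (sale 9): sell min(9,0)=0. stock: 0 - 0 = 0. total_sold = 77
  Event 14 (sale 10): sell min(10,0)=0. stock: 0 - 0 = 0. total_sold = 77
  Event 15 (restock 30): 0 + 30 = 30
Final: stock = 30, total_sold = 77

Checking against threshold 7:
  After event 1: stock=11 > 7
  After event 2: stock=0 <= 7 -> ALERT
  After event 3: stock=0 <= 7 -> ALERT
  After event 4: stock=0 <= 7 -> ALERT
  After event 5: stock=0 <= 7 -> ALERT
  After event 6: stock=0 <= 7 -> ALERT
  After event 7: stock=15 > 7
  After event 8: stock=6 <= 7 -> ALERT
  After event 9: stock=27 > 7
  After event 10: stock=2 <= 7 -> ALERT
  After event 11: stock=7 <= 7 -> ALERT
  After event 12: stock=0 <= 7 -> ALERT
  After event 13: stock=0 <= 7 -> ALERT
  After event 14: stock=0 <= 7 -> ALERT
  After event 15: stock=30 > 7
Alert events: [2, 3, 4, 5, 6, 8, 10, 11, 12, 13, 14]. Count = 11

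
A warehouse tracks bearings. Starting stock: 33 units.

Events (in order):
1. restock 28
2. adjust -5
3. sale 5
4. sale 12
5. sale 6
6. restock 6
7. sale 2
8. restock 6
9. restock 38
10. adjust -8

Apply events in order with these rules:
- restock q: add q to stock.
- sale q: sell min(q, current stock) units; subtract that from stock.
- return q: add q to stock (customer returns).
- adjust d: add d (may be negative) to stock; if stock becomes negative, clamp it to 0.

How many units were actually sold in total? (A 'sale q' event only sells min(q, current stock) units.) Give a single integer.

Answer: 25

Derivation:
Processing events:
Start: stock = 33
  Event 1 (restock 28): 33 + 28 = 61
  Event 2 (adjust -5): 61 + -5 = 56
  Event 3 (sale 5): sell min(5,56)=5. stock: 56 - 5 = 51. total_sold = 5
  Event 4 (sale 12): sell min(12,51)=12. stock: 51 - 12 = 39. total_sold = 17
  Event 5 (sale 6): sell min(6,39)=6. stock: 39 - 6 = 33. total_sold = 23
  Event 6 (restock 6): 33 + 6 = 39
  Event 7 (sale 2): sell min(2,39)=2. stock: 39 - 2 = 37. total_sold = 25
  Event 8 (restock 6): 37 + 6 = 43
  Event 9 (restock 38): 43 + 38 = 81
  Event 10 (adjust -8): 81 + -8 = 73
Final: stock = 73, total_sold = 25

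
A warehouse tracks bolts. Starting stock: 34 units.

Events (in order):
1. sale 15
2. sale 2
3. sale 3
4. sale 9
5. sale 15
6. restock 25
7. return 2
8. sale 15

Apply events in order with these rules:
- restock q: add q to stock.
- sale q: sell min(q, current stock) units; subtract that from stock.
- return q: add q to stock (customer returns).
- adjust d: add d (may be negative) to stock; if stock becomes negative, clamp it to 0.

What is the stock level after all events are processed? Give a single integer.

Processing events:
Start: stock = 34
  Event 1 (sale 15): sell min(15,34)=15. stock: 34 - 15 = 19. total_sold = 15
  Event 2 (sale 2): sell min(2,19)=2. stock: 19 - 2 = 17. total_sold = 17
  Event 3 (sale 3): sell min(3,17)=3. stock: 17 - 3 = 14. total_sold = 20
  Event 4 (sale 9): sell min(9,14)=9. stock: 14 - 9 = 5. total_sold = 29
  Event 5 (sale 15): sell min(15,5)=5. stock: 5 - 5 = 0. total_sold = 34
  Event 6 (restock 25): 0 + 25 = 25
  Event 7 (return 2): 25 + 2 = 27
  Event 8 (sale 15): sell min(15,27)=15. stock: 27 - 15 = 12. total_sold = 49
Final: stock = 12, total_sold = 49

Answer: 12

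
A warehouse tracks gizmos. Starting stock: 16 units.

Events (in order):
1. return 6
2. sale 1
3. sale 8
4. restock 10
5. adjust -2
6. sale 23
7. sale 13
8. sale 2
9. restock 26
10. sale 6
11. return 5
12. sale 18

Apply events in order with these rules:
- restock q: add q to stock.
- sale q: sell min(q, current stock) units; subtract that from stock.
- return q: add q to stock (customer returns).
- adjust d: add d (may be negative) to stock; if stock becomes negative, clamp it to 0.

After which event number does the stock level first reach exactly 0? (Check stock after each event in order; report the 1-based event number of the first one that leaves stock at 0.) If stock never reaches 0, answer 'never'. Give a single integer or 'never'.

Processing events:
Start: stock = 16
  Event 1 (return 6): 16 + 6 = 22
  Event 2 (sale 1): sell min(1,22)=1. stock: 22 - 1 = 21. total_sold = 1
  Event 3 (sale 8): sell min(8,21)=8. stock: 21 - 8 = 13. total_sold = 9
  Event 4 (restock 10): 13 + 10 = 23
  Event 5 (adjust -2): 23 + -2 = 21
  Event 6 (sale 23): sell min(23,21)=21. stock: 21 - 21 = 0. total_sold = 30
  Event 7 (sale 13): sell min(13,0)=0. stock: 0 - 0 = 0. total_sold = 30
  Event 8 (sale 2): sell min(2,0)=0. stock: 0 - 0 = 0. total_sold = 30
  Event 9 (restock 26): 0 + 26 = 26
  Event 10 (sale 6): sell min(6,26)=6. stock: 26 - 6 = 20. total_sold = 36
  Event 11 (return 5): 20 + 5 = 25
  Event 12 (sale 18): sell min(18,25)=18. stock: 25 - 18 = 7. total_sold = 54
Final: stock = 7, total_sold = 54

First zero at event 6.

Answer: 6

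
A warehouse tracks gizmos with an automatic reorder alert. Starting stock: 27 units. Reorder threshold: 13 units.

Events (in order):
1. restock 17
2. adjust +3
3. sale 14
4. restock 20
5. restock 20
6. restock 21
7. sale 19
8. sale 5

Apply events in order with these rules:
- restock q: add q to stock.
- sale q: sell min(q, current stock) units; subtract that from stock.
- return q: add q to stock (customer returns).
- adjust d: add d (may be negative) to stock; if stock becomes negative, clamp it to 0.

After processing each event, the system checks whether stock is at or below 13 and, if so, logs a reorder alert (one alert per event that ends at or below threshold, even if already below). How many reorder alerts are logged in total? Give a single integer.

Processing events:
Start: stock = 27
  Event 1 (restock 17): 27 + 17 = 44
  Event 2 (adjust +3): 44 + 3 = 47
  Event 3 (sale 14): sell min(14,47)=14. stock: 47 - 14 = 33. total_sold = 14
  Event 4 (restock 20): 33 + 20 = 53
  Event 5 (restock 20): 53 + 20 = 73
  Event 6 (restock 21): 73 + 21 = 94
  Event 7 (sale 19): sell min(19,94)=19. stock: 94 - 19 = 75. total_sold = 33
  Event 8 (sale 5): sell min(5,75)=5. stock: 75 - 5 = 70. total_sold = 38
Final: stock = 70, total_sold = 38

Checking against threshold 13:
  After event 1: stock=44 > 13
  After event 2: stock=47 > 13
  After event 3: stock=33 > 13
  After event 4: stock=53 > 13
  After event 5: stock=73 > 13
  After event 6: stock=94 > 13
  After event 7: stock=75 > 13
  After event 8: stock=70 > 13
Alert events: []. Count = 0

Answer: 0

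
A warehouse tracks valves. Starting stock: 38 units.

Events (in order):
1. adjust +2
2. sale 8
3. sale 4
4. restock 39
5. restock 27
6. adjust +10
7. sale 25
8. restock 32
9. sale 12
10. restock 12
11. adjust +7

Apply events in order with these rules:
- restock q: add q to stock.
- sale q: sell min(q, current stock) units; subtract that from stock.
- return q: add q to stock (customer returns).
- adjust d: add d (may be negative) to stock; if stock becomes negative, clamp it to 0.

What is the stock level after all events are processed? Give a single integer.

Processing events:
Start: stock = 38
  Event 1 (adjust +2): 38 + 2 = 40
  Event 2 (sale 8): sell min(8,40)=8. stock: 40 - 8 = 32. total_sold = 8
  Event 3 (sale 4): sell min(4,32)=4. stock: 32 - 4 = 28. total_sold = 12
  Event 4 (restock 39): 28 + 39 = 67
  Event 5 (restock 27): 67 + 27 = 94
  Event 6 (adjust +10): 94 + 10 = 104
  Event 7 (sale 25): sell min(25,104)=25. stock: 104 - 25 = 79. total_sold = 37
  Event 8 (restock 32): 79 + 32 = 111
  Event 9 (sale 12): sell min(12,111)=12. stock: 111 - 12 = 99. total_sold = 49
  Event 10 (restock 12): 99 + 12 = 111
  Event 11 (adjust +7): 111 + 7 = 118
Final: stock = 118, total_sold = 49

Answer: 118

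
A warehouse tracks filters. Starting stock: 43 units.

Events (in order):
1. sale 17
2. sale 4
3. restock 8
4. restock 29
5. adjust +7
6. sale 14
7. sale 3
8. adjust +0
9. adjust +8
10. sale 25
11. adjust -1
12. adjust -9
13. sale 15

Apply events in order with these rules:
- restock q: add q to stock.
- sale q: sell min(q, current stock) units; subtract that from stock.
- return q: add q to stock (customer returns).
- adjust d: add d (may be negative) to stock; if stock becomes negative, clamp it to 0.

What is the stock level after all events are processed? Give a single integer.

Answer: 7

Derivation:
Processing events:
Start: stock = 43
  Event 1 (sale 17): sell min(17,43)=17. stock: 43 - 17 = 26. total_sold = 17
  Event 2 (sale 4): sell min(4,26)=4. stock: 26 - 4 = 22. total_sold = 21
  Event 3 (restock 8): 22 + 8 = 30
  Event 4 (restock 29): 30 + 29 = 59
  Event 5 (adjust +7): 59 + 7 = 66
  Event 6 (sale 14): sell min(14,66)=14. stock: 66 - 14 = 52. total_sold = 35
  Event 7 (sale 3): sell min(3,52)=3. stock: 52 - 3 = 49. total_sold = 38
  Event 8 (adjust +0): 49 + 0 = 49
  Event 9 (adjust +8): 49 + 8 = 57
  Event 10 (sale 25): sell min(25,57)=25. stock: 57 - 25 = 32. total_sold = 63
  Event 11 (adjust -1): 32 + -1 = 31
  Event 12 (adjust -9): 31 + -9 = 22
  Event 13 (sale 15): sell min(15,22)=15. stock: 22 - 15 = 7. total_sold = 78
Final: stock = 7, total_sold = 78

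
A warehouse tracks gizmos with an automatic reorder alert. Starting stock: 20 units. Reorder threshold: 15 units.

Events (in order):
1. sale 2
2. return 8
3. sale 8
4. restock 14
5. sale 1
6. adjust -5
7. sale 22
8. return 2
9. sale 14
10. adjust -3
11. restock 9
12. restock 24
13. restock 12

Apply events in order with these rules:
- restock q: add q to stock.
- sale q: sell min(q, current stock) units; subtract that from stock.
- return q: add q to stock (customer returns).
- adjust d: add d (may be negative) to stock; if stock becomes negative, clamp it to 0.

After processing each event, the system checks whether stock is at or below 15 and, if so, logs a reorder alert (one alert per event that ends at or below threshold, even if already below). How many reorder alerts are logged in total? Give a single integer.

Answer: 5

Derivation:
Processing events:
Start: stock = 20
  Event 1 (sale 2): sell min(2,20)=2. stock: 20 - 2 = 18. total_sold = 2
  Event 2 (return 8): 18 + 8 = 26
  Event 3 (sale 8): sell min(8,26)=8. stock: 26 - 8 = 18. total_sold = 10
  Event 4 (restock 14): 18 + 14 = 32
  Event 5 (sale 1): sell min(1,32)=1. stock: 32 - 1 = 31. total_sold = 11
  Event 6 (adjust -5): 31 + -5 = 26
  Event 7 (sale 22): sell min(22,26)=22. stock: 26 - 22 = 4. total_sold = 33
  Event 8 (return 2): 4 + 2 = 6
  Event 9 (sale 14): sell min(14,6)=6. stock: 6 - 6 = 0. total_sold = 39
  Event 10 (adjust -3): 0 + -3 = 0 (clamped to 0)
  Event 11 (restock 9): 0 + 9 = 9
  Event 12 (restock 24): 9 + 24 = 33
  Event 13 (restock 12): 33 + 12 = 45
Final: stock = 45, total_sold = 39

Checking against threshold 15:
  After event 1: stock=18 > 15
  After event 2: stock=26 > 15
  After event 3: stock=18 > 15
  After event 4: stock=32 > 15
  After event 5: stock=31 > 15
  After event 6: stock=26 > 15
  After event 7: stock=4 <= 15 -> ALERT
  After event 8: stock=6 <= 15 -> ALERT
  After event 9: stock=0 <= 15 -> ALERT
  After event 10: stock=0 <= 15 -> ALERT
  After event 11: stock=9 <= 15 -> ALERT
  After event 12: stock=33 > 15
  After event 13: stock=45 > 15
Alert events: [7, 8, 9, 10, 11]. Count = 5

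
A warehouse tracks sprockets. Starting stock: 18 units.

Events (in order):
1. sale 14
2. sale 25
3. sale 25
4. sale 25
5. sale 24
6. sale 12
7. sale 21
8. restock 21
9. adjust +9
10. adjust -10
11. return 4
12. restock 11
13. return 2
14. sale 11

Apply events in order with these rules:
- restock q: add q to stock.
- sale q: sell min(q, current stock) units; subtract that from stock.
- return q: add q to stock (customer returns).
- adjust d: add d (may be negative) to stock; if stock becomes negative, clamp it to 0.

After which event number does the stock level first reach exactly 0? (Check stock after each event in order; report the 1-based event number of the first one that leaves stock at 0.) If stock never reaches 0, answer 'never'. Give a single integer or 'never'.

Processing events:
Start: stock = 18
  Event 1 (sale 14): sell min(14,18)=14. stock: 18 - 14 = 4. total_sold = 14
  Event 2 (sale 25): sell min(25,4)=4. stock: 4 - 4 = 0. total_sold = 18
  Event 3 (sale 25): sell min(25,0)=0. stock: 0 - 0 = 0. total_sold = 18
  Event 4 (sale 25): sell min(25,0)=0. stock: 0 - 0 = 0. total_sold = 18
  Event 5 (sale 24): sell min(24,0)=0. stock: 0 - 0 = 0. total_sold = 18
  Event 6 (sale 12): sell min(12,0)=0. stock: 0 - 0 = 0. total_sold = 18
  Event 7 (sale 21): sell min(21,0)=0. stock: 0 - 0 = 0. total_sold = 18
  Event 8 (restock 21): 0 + 21 = 21
  Event 9 (adjust +9): 21 + 9 = 30
  Event 10 (adjust -10): 30 + -10 = 20
  Event 11 (return 4): 20 + 4 = 24
  Event 12 (restock 11): 24 + 11 = 35
  Event 13 (return 2): 35 + 2 = 37
  Event 14 (sale 11): sell min(11,37)=11. stock: 37 - 11 = 26. total_sold = 29
Final: stock = 26, total_sold = 29

First zero at event 2.

Answer: 2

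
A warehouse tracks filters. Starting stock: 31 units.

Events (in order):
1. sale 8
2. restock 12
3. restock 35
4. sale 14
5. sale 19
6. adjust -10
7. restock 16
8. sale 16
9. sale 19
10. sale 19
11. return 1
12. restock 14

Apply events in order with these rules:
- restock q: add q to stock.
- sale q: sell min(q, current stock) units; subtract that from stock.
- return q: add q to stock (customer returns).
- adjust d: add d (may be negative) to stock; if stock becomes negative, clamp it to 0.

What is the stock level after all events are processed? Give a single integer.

Answer: 15

Derivation:
Processing events:
Start: stock = 31
  Event 1 (sale 8): sell min(8,31)=8. stock: 31 - 8 = 23. total_sold = 8
  Event 2 (restock 12): 23 + 12 = 35
  Event 3 (restock 35): 35 + 35 = 70
  Event 4 (sale 14): sell min(14,70)=14. stock: 70 - 14 = 56. total_sold = 22
  Event 5 (sale 19): sell min(19,56)=19. stock: 56 - 19 = 37. total_sold = 41
  Event 6 (adjust -10): 37 + -10 = 27
  Event 7 (restock 16): 27 + 16 = 43
  Event 8 (sale 16): sell min(16,43)=16. stock: 43 - 16 = 27. total_sold = 57
  Event 9 (sale 19): sell min(19,27)=19. stock: 27 - 19 = 8. total_sold = 76
  Event 10 (sale 19): sell min(19,8)=8. stock: 8 - 8 = 0. total_sold = 84
  Event 11 (return 1): 0 + 1 = 1
  Event 12 (restock 14): 1 + 14 = 15
Final: stock = 15, total_sold = 84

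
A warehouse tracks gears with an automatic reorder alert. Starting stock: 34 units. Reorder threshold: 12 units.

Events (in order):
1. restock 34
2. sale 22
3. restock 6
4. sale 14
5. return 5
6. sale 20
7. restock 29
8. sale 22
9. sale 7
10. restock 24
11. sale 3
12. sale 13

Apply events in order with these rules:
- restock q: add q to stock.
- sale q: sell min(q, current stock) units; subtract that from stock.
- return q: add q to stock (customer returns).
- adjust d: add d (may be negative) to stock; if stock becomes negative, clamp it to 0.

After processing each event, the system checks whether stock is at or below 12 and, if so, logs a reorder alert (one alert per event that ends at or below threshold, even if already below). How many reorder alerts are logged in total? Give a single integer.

Processing events:
Start: stock = 34
  Event 1 (restock 34): 34 + 34 = 68
  Event 2 (sale 22): sell min(22,68)=22. stock: 68 - 22 = 46. total_sold = 22
  Event 3 (restock 6): 46 + 6 = 52
  Event 4 (sale 14): sell min(14,52)=14. stock: 52 - 14 = 38. total_sold = 36
  Event 5 (return 5): 38 + 5 = 43
  Event 6 (sale 20): sell min(20,43)=20. stock: 43 - 20 = 23. total_sold = 56
  Event 7 (restock 29): 23 + 29 = 52
  Event 8 (sale 22): sell min(22,52)=22. stock: 52 - 22 = 30. total_sold = 78
  Event 9 (sale 7): sell min(7,30)=7. stock: 30 - 7 = 23. total_sold = 85
  Event 10 (restock 24): 23 + 24 = 47
  Event 11 (sale 3): sell min(3,47)=3. stock: 47 - 3 = 44. total_sold = 88
  Event 12 (sale 13): sell min(13,44)=13. stock: 44 - 13 = 31. total_sold = 101
Final: stock = 31, total_sold = 101

Checking against threshold 12:
  After event 1: stock=68 > 12
  After event 2: stock=46 > 12
  After event 3: stock=52 > 12
  After event 4: stock=38 > 12
  After event 5: stock=43 > 12
  After event 6: stock=23 > 12
  After event 7: stock=52 > 12
  After event 8: stock=30 > 12
  After event 9: stock=23 > 12
  After event 10: stock=47 > 12
  After event 11: stock=44 > 12
  After event 12: stock=31 > 12
Alert events: []. Count = 0

Answer: 0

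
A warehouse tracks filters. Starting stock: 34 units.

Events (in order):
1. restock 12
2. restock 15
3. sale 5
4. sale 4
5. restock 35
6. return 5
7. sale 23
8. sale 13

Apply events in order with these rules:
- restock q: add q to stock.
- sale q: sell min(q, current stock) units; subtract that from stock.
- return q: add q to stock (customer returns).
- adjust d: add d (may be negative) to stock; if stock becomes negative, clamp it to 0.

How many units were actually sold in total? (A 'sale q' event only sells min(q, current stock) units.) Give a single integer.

Answer: 45

Derivation:
Processing events:
Start: stock = 34
  Event 1 (restock 12): 34 + 12 = 46
  Event 2 (restock 15): 46 + 15 = 61
  Event 3 (sale 5): sell min(5,61)=5. stock: 61 - 5 = 56. total_sold = 5
  Event 4 (sale 4): sell min(4,56)=4. stock: 56 - 4 = 52. total_sold = 9
  Event 5 (restock 35): 52 + 35 = 87
  Event 6 (return 5): 87 + 5 = 92
  Event 7 (sale 23): sell min(23,92)=23. stock: 92 - 23 = 69. total_sold = 32
  Event 8 (sale 13): sell min(13,69)=13. stock: 69 - 13 = 56. total_sold = 45
Final: stock = 56, total_sold = 45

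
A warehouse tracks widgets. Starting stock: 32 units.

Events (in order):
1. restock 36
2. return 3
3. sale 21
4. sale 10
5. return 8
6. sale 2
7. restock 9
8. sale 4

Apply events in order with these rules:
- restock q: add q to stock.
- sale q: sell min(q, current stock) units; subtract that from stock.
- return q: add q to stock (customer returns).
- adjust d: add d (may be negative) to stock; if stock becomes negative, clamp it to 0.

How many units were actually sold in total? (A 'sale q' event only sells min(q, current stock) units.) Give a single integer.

Processing events:
Start: stock = 32
  Event 1 (restock 36): 32 + 36 = 68
  Event 2 (return 3): 68 + 3 = 71
  Event 3 (sale 21): sell min(21,71)=21. stock: 71 - 21 = 50. total_sold = 21
  Event 4 (sale 10): sell min(10,50)=10. stock: 50 - 10 = 40. total_sold = 31
  Event 5 (return 8): 40 + 8 = 48
  Event 6 (sale 2): sell min(2,48)=2. stock: 48 - 2 = 46. total_sold = 33
  Event 7 (restock 9): 46 + 9 = 55
  Event 8 (sale 4): sell min(4,55)=4. stock: 55 - 4 = 51. total_sold = 37
Final: stock = 51, total_sold = 37

Answer: 37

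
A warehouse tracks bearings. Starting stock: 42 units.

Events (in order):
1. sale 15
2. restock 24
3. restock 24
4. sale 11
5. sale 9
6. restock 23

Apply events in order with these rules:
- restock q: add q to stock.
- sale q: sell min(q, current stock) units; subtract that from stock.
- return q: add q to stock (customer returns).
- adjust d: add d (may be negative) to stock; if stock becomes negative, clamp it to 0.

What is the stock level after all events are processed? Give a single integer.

Answer: 78

Derivation:
Processing events:
Start: stock = 42
  Event 1 (sale 15): sell min(15,42)=15. stock: 42 - 15 = 27. total_sold = 15
  Event 2 (restock 24): 27 + 24 = 51
  Event 3 (restock 24): 51 + 24 = 75
  Event 4 (sale 11): sell min(11,75)=11. stock: 75 - 11 = 64. total_sold = 26
  Event 5 (sale 9): sell min(9,64)=9. stock: 64 - 9 = 55. total_sold = 35
  Event 6 (restock 23): 55 + 23 = 78
Final: stock = 78, total_sold = 35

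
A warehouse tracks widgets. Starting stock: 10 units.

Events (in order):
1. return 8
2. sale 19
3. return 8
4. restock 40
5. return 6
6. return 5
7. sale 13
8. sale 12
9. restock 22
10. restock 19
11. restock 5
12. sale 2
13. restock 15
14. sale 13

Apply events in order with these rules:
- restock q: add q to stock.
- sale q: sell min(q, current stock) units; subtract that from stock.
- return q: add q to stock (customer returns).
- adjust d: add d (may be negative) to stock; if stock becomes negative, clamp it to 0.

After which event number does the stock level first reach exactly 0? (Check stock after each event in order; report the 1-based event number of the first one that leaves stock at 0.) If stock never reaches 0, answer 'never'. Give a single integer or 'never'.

Answer: 2

Derivation:
Processing events:
Start: stock = 10
  Event 1 (return 8): 10 + 8 = 18
  Event 2 (sale 19): sell min(19,18)=18. stock: 18 - 18 = 0. total_sold = 18
  Event 3 (return 8): 0 + 8 = 8
  Event 4 (restock 40): 8 + 40 = 48
  Event 5 (return 6): 48 + 6 = 54
  Event 6 (return 5): 54 + 5 = 59
  Event 7 (sale 13): sell min(13,59)=13. stock: 59 - 13 = 46. total_sold = 31
  Event 8 (sale 12): sell min(12,46)=12. stock: 46 - 12 = 34. total_sold = 43
  Event 9 (restock 22): 34 + 22 = 56
  Event 10 (restock 19): 56 + 19 = 75
  Event 11 (restock 5): 75 + 5 = 80
  Event 12 (sale 2): sell min(2,80)=2. stock: 80 - 2 = 78. total_sold = 45
  Event 13 (restock 15): 78 + 15 = 93
  Event 14 (sale 13): sell min(13,93)=13. stock: 93 - 13 = 80. total_sold = 58
Final: stock = 80, total_sold = 58

First zero at event 2.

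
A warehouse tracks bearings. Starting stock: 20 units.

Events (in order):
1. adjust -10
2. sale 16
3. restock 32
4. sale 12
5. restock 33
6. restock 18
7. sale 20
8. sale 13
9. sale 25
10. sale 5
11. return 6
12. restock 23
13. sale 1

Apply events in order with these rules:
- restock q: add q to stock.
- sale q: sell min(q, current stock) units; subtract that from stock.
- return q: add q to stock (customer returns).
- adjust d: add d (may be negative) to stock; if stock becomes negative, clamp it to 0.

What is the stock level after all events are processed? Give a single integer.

Processing events:
Start: stock = 20
  Event 1 (adjust -10): 20 + -10 = 10
  Event 2 (sale 16): sell min(16,10)=10. stock: 10 - 10 = 0. total_sold = 10
  Event 3 (restock 32): 0 + 32 = 32
  Event 4 (sale 12): sell min(12,32)=12. stock: 32 - 12 = 20. total_sold = 22
  Event 5 (restock 33): 20 + 33 = 53
  Event 6 (restock 18): 53 + 18 = 71
  Event 7 (sale 20): sell min(20,71)=20. stock: 71 - 20 = 51. total_sold = 42
  Event 8 (sale 13): sell min(13,51)=13. stock: 51 - 13 = 38. total_sold = 55
  Event 9 (sale 25): sell min(25,38)=25. stock: 38 - 25 = 13. total_sold = 80
  Event 10 (sale 5): sell min(5,13)=5. stock: 13 - 5 = 8. total_sold = 85
  Event 11 (return 6): 8 + 6 = 14
  Event 12 (restock 23): 14 + 23 = 37
  Event 13 (sale 1): sell min(1,37)=1. stock: 37 - 1 = 36. total_sold = 86
Final: stock = 36, total_sold = 86

Answer: 36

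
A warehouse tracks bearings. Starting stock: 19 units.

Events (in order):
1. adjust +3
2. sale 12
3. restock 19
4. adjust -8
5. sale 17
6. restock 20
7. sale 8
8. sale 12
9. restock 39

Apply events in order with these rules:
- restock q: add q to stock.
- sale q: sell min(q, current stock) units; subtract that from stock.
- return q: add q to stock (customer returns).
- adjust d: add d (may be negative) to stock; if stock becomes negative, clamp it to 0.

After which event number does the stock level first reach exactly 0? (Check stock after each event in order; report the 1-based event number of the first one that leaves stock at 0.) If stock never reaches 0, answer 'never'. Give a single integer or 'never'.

Processing events:
Start: stock = 19
  Event 1 (adjust +3): 19 + 3 = 22
  Event 2 (sale 12): sell min(12,22)=12. stock: 22 - 12 = 10. total_sold = 12
  Event 3 (restock 19): 10 + 19 = 29
  Event 4 (adjust -8): 29 + -8 = 21
  Event 5 (sale 17): sell min(17,21)=17. stock: 21 - 17 = 4. total_sold = 29
  Event 6 (restock 20): 4 + 20 = 24
  Event 7 (sale 8): sell min(8,24)=8. stock: 24 - 8 = 16. total_sold = 37
  Event 8 (sale 12): sell min(12,16)=12. stock: 16 - 12 = 4. total_sold = 49
  Event 9 (restock 39): 4 + 39 = 43
Final: stock = 43, total_sold = 49

Stock never reaches 0.

Answer: never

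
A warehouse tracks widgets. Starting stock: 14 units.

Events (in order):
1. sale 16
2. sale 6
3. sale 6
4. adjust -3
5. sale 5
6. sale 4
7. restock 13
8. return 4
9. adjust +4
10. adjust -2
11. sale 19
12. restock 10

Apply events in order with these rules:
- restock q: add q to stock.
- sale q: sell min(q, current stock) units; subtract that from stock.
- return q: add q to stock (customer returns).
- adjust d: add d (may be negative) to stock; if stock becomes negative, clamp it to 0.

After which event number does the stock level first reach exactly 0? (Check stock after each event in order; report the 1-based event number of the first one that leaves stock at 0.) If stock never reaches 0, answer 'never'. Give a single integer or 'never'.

Processing events:
Start: stock = 14
  Event 1 (sale 16): sell min(16,14)=14. stock: 14 - 14 = 0. total_sold = 14
  Event 2 (sale 6): sell min(6,0)=0. stock: 0 - 0 = 0. total_sold = 14
  Event 3 (sale 6): sell min(6,0)=0. stock: 0 - 0 = 0. total_sold = 14
  Event 4 (adjust -3): 0 + -3 = 0 (clamped to 0)
  Event 5 (sale 5): sell min(5,0)=0. stock: 0 - 0 = 0. total_sold = 14
  Event 6 (sale 4): sell min(4,0)=0. stock: 0 - 0 = 0. total_sold = 14
  Event 7 (restock 13): 0 + 13 = 13
  Event 8 (return 4): 13 + 4 = 17
  Event 9 (adjust +4): 17 + 4 = 21
  Event 10 (adjust -2): 21 + -2 = 19
  Event 11 (sale 19): sell min(19,19)=19. stock: 19 - 19 = 0. total_sold = 33
  Event 12 (restock 10): 0 + 10 = 10
Final: stock = 10, total_sold = 33

First zero at event 1.

Answer: 1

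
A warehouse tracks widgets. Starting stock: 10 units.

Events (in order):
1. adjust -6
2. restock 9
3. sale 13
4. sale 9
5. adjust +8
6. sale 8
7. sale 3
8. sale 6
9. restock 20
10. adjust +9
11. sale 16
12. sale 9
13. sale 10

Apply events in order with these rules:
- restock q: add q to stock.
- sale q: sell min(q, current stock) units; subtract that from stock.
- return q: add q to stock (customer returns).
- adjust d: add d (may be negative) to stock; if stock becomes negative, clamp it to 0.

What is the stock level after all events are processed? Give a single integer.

Processing events:
Start: stock = 10
  Event 1 (adjust -6): 10 + -6 = 4
  Event 2 (restock 9): 4 + 9 = 13
  Event 3 (sale 13): sell min(13,13)=13. stock: 13 - 13 = 0. total_sold = 13
  Event 4 (sale 9): sell min(9,0)=0. stock: 0 - 0 = 0. total_sold = 13
  Event 5 (adjust +8): 0 + 8 = 8
  Event 6 (sale 8): sell min(8,8)=8. stock: 8 - 8 = 0. total_sold = 21
  Event 7 (sale 3): sell min(3,0)=0. stock: 0 - 0 = 0. total_sold = 21
  Event 8 (sale 6): sell min(6,0)=0. stock: 0 - 0 = 0. total_sold = 21
  Event 9 (restock 20): 0 + 20 = 20
  Event 10 (adjust +9): 20 + 9 = 29
  Event 11 (sale 16): sell min(16,29)=16. stock: 29 - 16 = 13. total_sold = 37
  Event 12 (sale 9): sell min(9,13)=9. stock: 13 - 9 = 4. total_sold = 46
  Event 13 (sale 10): sell min(10,4)=4. stock: 4 - 4 = 0. total_sold = 50
Final: stock = 0, total_sold = 50

Answer: 0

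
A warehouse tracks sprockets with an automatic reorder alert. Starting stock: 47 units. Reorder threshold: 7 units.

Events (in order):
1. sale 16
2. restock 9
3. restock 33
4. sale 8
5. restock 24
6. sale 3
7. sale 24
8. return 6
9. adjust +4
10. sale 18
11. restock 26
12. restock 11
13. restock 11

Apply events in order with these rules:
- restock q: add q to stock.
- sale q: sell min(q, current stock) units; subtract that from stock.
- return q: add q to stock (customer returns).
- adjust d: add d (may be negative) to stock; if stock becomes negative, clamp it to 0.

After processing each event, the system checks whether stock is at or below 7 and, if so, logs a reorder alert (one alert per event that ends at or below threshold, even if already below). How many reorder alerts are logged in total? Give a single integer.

Answer: 0

Derivation:
Processing events:
Start: stock = 47
  Event 1 (sale 16): sell min(16,47)=16. stock: 47 - 16 = 31. total_sold = 16
  Event 2 (restock 9): 31 + 9 = 40
  Event 3 (restock 33): 40 + 33 = 73
  Event 4 (sale 8): sell min(8,73)=8. stock: 73 - 8 = 65. total_sold = 24
  Event 5 (restock 24): 65 + 24 = 89
  Event 6 (sale 3): sell min(3,89)=3. stock: 89 - 3 = 86. total_sold = 27
  Event 7 (sale 24): sell min(24,86)=24. stock: 86 - 24 = 62. total_sold = 51
  Event 8 (return 6): 62 + 6 = 68
  Event 9 (adjust +4): 68 + 4 = 72
  Event 10 (sale 18): sell min(18,72)=18. stock: 72 - 18 = 54. total_sold = 69
  Event 11 (restock 26): 54 + 26 = 80
  Event 12 (restock 11): 80 + 11 = 91
  Event 13 (restock 11): 91 + 11 = 102
Final: stock = 102, total_sold = 69

Checking against threshold 7:
  After event 1: stock=31 > 7
  After event 2: stock=40 > 7
  After event 3: stock=73 > 7
  After event 4: stock=65 > 7
  After event 5: stock=89 > 7
  After event 6: stock=86 > 7
  After event 7: stock=62 > 7
  After event 8: stock=68 > 7
  After event 9: stock=72 > 7
  After event 10: stock=54 > 7
  After event 11: stock=80 > 7
  After event 12: stock=91 > 7
  After event 13: stock=102 > 7
Alert events: []. Count = 0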